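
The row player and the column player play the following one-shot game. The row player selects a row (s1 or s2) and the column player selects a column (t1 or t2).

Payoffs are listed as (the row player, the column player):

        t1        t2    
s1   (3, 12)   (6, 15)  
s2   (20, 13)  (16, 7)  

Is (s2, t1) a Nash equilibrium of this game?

Yes

At (s2, t1), the row player earns 20; switching to s1 would give 3, so the row player has no profitable deviation.
The column player earns 13; switching to t2 would give 7, so the column player has no profitable deviation.
Neither player can gain by a unilateral deviation, so this profile is a Nash equilibrium.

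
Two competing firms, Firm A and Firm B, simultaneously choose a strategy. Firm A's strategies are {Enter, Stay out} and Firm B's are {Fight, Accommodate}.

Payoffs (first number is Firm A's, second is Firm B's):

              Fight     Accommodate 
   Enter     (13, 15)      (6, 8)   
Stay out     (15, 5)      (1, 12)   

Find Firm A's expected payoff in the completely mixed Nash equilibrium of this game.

11

First find y, the probability Firm B plays Fight, from Firm A's indifference between Enter and Stay out: 13y + 6(1−y) = 15y + (1−y), giving y = 5/7.
Since Firm A is indifferent in equilibrium, Firm A's expected payoff equals the payoff from either row against (5/7, 2/7). Using Enter: 13(5/7) + 6(2/7) = 11.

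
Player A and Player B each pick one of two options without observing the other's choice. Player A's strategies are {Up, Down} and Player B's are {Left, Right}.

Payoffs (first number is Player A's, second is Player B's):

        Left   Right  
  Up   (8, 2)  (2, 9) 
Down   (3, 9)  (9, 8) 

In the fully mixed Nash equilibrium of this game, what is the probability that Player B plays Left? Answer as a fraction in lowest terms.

Let c be the probability that Player B plays Left. In a completely mixed equilibrium, Player A must be indifferent between Up and Down.
Player A's expected payoff from Up is 8c + 2(1−c); from Down it is 3c + 9(1−c).
Setting these equal: 6c + 2 = −6c + 9, so c = 7/12.

7/12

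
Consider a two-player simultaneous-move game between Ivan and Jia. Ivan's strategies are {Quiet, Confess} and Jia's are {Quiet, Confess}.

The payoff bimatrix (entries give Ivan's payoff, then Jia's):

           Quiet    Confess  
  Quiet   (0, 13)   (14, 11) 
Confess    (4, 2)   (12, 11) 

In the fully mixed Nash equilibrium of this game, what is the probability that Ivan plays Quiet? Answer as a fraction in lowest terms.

9/11

Let p be the probability that Ivan plays Quiet. In a completely mixed equilibrium, Jia must be indifferent between Quiet and Confess.
Jia's expected payoff from Quiet is 13p + 2(1−p); from Confess it is 11p + 11(1−p).
Setting these equal: 11p + 2 = 11, so p = 9/11.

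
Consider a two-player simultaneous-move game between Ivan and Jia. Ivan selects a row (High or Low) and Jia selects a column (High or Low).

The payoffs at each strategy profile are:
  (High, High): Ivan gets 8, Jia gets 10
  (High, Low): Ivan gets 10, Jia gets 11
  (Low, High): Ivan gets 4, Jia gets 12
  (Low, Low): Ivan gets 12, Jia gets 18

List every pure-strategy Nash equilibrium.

(Low, Low)

(High, High): Jia prefers Low (11 > 10) — not an equilibrium.
(High, Low): Ivan prefers Low (12 > 10) — not an equilibrium.
(Low, High): Ivan prefers High (8 > 4); Jia prefers Low (18 > 12) — not an equilibrium.
(Low, Low): Ivan gets 12 ≥ 10 from High, and Jia gets 18 ≥ 12 from High — Nash equilibrium.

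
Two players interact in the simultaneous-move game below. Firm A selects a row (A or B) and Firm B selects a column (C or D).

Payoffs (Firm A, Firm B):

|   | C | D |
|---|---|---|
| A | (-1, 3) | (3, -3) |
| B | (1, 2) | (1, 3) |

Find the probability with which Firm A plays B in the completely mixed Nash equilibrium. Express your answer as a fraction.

Let p be the probability that Firm A plays A. In a completely mixed equilibrium, Firm B must be indifferent between C and D.
Firm B's expected payoff from C is 3p + 2(1−p); from D it is −3p + 3(1−p).
Setting these equal: p + 2 = −6p + 3, so p = 1/7.
Therefore Firm A plays B with probability 1 − 1/7 = 6/7.

6/7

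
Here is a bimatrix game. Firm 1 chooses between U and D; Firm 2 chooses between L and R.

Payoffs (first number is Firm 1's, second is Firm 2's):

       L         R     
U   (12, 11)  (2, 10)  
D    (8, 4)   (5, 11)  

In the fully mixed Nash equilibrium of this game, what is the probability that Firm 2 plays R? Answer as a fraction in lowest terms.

4/7

Let y be the probability that Firm 2 plays L. In a completely mixed equilibrium, Firm 1 must be indifferent between U and D.
Firm 1's expected payoff from U is 12y + 2(1−y); from D it is 8y + 5(1−y).
Setting these equal: 10y + 2 = 3y + 5, so y = 3/7.
Therefore Firm 2 plays R with probability 1 − 3/7 = 4/7.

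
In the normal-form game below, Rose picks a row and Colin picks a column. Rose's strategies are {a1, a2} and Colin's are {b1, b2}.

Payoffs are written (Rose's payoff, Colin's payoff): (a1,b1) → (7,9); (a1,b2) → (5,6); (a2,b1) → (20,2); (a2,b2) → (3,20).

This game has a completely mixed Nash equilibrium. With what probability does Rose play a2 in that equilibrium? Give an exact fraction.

Let x be the probability that Rose plays a1. In a completely mixed equilibrium, Colin must be indifferent between b1 and b2.
Colin's expected payoff from b1 is 9x + 2(1−x); from b2 it is 6x + 20(1−x).
Setting these equal: 7x + 2 = −14x + 20, so x = 6/7.
Therefore Rose plays a2 with probability 1 − 6/7 = 1/7.

1/7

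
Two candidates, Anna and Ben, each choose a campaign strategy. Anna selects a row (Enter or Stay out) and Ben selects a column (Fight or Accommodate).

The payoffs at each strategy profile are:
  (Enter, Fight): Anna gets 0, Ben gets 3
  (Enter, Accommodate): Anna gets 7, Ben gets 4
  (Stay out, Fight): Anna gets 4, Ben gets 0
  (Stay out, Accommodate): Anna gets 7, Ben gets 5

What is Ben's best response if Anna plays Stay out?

Against Stay out, Ben earns 0 from Fight and 5 from Accommodate.
So Accommodate is the best response.

Accommodate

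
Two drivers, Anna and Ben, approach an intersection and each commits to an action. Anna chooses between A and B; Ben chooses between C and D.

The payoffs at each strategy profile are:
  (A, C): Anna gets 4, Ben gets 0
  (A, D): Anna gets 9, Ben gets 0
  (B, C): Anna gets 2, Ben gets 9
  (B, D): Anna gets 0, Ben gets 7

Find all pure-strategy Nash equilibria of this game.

(A, C) and (A, D)

(A, C): Anna gets 4 ≥ 2 from B, and Ben gets 0 ≥ 0 from D — Nash equilibrium.
(A, D): Anna gets 9 ≥ 0 from B, and Ben gets 0 ≥ 0 from C — Nash equilibrium.
(B, C): Anna prefers A (4 > 2) — not an equilibrium.
(B, D): Anna prefers A (9 > 0); Ben prefers C (9 > 7) — not an equilibrium.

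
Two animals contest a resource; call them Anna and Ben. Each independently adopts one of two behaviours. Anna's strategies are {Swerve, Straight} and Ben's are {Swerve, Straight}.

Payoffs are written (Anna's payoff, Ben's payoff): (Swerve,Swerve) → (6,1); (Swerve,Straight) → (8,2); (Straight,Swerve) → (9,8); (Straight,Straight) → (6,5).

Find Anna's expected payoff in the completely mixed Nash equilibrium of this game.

First find y, the probability Ben plays Swerve, from Anna's indifference between Swerve and Straight: 6y + 8(1−y) = 9y + 6(1−y), giving y = 2/5.
Since Anna is indifferent in equilibrium, Anna's expected payoff equals the payoff from either row against (2/5, 3/5). Using Swerve: 6(2/5) + 8(3/5) = 36/5.

36/5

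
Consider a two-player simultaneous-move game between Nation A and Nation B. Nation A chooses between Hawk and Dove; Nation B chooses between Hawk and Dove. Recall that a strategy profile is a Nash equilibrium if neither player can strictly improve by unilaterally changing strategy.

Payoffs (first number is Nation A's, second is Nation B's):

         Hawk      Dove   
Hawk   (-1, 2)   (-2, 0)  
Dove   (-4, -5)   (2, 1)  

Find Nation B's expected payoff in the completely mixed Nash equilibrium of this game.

1/4

First find x, the probability Nation A plays Hawk, from Nation B's indifference between Hawk and Dove: 2x − 5(1−x) = (1−x), giving x = 3/4.
Since Nation B is indifferent in equilibrium, Nation B's expected payoff equals the payoff from either column against (3/4, 1/4). Using Hawk: 2(3/4) − 5(1/4) = 1/4.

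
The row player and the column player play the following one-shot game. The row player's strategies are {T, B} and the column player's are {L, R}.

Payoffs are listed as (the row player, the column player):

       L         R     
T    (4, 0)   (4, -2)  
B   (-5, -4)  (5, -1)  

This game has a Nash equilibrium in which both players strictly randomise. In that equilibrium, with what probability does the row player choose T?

Let x be the probability that the row player plays T. In a completely mixed equilibrium, the column player must be indifferent between L and R.
The column player's expected payoff from L is −4(1−x); from R it is −2x − (1−x).
Setting these equal: 4x − 4 = −x − 1, so x = 3/5.

3/5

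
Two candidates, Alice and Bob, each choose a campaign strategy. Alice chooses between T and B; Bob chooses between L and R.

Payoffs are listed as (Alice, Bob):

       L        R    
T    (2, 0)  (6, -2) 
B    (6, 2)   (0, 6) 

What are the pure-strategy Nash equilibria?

(T, L): Alice prefers B (6 > 2) — not an equilibrium.
(T, R): Bob prefers L (0 > -2) — not an equilibrium.
(B, L): Bob prefers R (6 > 2) — not an equilibrium.
(B, R): Alice prefers T (6 > 0) — not an equilibrium.

none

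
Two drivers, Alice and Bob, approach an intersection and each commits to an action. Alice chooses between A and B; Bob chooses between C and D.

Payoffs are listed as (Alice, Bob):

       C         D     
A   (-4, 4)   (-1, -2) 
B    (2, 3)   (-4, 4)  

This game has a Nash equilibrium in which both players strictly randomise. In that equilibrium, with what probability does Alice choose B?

Let x be the probability that Alice plays A. In a completely mixed equilibrium, Bob must be indifferent between C and D.
Bob's expected payoff from C is 4x + 3(1−x); from D it is −2x + 4(1−x).
Setting these equal: x + 3 = −6x + 4, so x = 1/7.
Therefore Alice plays B with probability 1 − 1/7 = 6/7.

6/7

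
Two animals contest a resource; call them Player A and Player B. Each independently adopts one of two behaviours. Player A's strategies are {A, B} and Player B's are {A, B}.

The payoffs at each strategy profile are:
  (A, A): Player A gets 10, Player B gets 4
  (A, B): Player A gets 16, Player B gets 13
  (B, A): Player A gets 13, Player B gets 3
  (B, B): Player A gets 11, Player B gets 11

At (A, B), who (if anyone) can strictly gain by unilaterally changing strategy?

Neither

Player A at (A, B) earns 16; deviating to B yields 11 — not better.
Player B earns 13; deviating to A yields 4 — not better.
Neither player can strictly improve; the profile is a Nash equilibrium.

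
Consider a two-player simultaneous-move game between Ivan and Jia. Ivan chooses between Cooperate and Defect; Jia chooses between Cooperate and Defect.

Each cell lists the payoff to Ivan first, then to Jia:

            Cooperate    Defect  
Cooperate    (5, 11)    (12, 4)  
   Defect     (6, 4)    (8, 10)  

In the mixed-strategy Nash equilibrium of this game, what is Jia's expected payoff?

94/13

First find x, the probability Ivan plays Cooperate, from Jia's indifference between Cooperate and Defect: 11x + 4(1−x) = 4x + 10(1−x), giving x = 6/13.
Since Jia is indifferent in equilibrium, Jia's expected payoff equals the payoff from either column against (6/13, 7/13). Using Cooperate: 11(6/13) + 4(7/13) = 94/13.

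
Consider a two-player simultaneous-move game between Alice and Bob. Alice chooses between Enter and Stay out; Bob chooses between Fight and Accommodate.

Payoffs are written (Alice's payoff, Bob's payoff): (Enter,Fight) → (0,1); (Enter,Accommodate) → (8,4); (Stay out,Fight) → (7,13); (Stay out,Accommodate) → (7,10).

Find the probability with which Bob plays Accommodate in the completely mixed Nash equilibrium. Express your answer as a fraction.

7/8

Let c be the probability that Bob plays Fight. In a completely mixed equilibrium, Alice must be indifferent between Enter and Stay out.
Alice's expected payoff from Enter is 8(1−c); from Stay out it is 7c + 7(1−c).
Setting these equal: −8c + 8 = 7, so c = 1/8.
Therefore Bob plays Accommodate with probability 1 − 1/8 = 7/8.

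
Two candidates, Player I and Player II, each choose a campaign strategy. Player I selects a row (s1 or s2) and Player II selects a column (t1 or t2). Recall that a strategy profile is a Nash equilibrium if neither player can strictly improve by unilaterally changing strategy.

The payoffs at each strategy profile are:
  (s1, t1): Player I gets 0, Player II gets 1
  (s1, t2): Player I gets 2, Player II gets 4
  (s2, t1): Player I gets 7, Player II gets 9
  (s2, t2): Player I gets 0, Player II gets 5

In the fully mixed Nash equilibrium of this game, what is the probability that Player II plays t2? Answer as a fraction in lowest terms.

7/9

Let c be the probability that Player II plays t1. In a completely mixed equilibrium, Player I must be indifferent between s1 and s2.
Player I's expected payoff from s1 is 2(1−c); from s2 it is 7c.
Setting these equal: −2c + 2 = 7c, so c = 2/9.
Therefore Player II plays t2 with probability 1 − 2/9 = 7/9.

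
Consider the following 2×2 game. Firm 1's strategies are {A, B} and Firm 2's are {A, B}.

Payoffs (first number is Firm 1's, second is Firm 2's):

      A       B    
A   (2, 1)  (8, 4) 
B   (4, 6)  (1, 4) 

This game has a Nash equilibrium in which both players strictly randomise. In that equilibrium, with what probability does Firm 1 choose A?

2/5

Let x be the probability that Firm 1 plays A. In a completely mixed equilibrium, Firm 2 must be indifferent between A and B.
Firm 2's expected payoff from A is x + 6(1−x); from B it is 4x + 4(1−x).
Setting these equal: −5x + 6 = 4, so x = 2/5.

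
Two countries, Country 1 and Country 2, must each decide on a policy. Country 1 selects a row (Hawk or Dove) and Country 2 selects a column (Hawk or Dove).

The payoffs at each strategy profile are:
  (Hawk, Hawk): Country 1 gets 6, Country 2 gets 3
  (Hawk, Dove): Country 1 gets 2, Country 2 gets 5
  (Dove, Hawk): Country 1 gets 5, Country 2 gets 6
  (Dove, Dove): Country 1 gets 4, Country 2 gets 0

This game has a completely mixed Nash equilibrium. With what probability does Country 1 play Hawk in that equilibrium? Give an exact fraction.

3/4

Let p be the probability that Country 1 plays Hawk. In a completely mixed equilibrium, Country 2 must be indifferent between Hawk and Dove.
Country 2's expected payoff from Hawk is 3p + 6(1−p); from Dove it is 5p.
Setting these equal: −3p + 6 = 5p, so p = 3/4.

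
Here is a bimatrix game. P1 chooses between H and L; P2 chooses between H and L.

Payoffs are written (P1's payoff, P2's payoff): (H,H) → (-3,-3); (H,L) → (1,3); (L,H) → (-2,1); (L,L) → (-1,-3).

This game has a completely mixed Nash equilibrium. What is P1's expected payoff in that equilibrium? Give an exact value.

-5/3

First find q, the probability P2 plays H, from P1's indifference between H and L: −3q + (1−q) = −2q − (1−q), giving q = 2/3.
Since P1 is indifferent in equilibrium, P1's expected payoff equals the payoff from either row against (2/3, 1/3). Using H: −3(2/3) + (1/3) = -5/3.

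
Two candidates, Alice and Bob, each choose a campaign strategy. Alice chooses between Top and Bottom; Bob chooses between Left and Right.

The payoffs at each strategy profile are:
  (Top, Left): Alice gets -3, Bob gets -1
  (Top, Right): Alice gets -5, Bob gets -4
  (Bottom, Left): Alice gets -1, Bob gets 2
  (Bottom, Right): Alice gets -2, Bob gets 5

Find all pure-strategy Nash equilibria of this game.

(Bottom, Right)

(Top, Left): Alice prefers Bottom (-1 > -3) — not an equilibrium.
(Top, Right): Alice prefers Bottom (-2 > -5); Bob prefers Left (-1 > -4) — not an equilibrium.
(Bottom, Left): Bob prefers Right (5 > 2) — not an equilibrium.
(Bottom, Right): Alice gets -2 ≥ -5 from Top, and Bob gets 5 ≥ 2 from Left — Nash equilibrium.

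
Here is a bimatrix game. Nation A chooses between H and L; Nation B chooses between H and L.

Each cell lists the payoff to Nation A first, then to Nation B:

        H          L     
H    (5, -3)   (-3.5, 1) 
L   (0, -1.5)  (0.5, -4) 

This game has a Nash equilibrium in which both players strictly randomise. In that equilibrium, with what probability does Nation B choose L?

5/9

Let c be the probability that Nation B plays H. In a completely mixed equilibrium, Nation A must be indifferent between H and L.
Nation A's expected payoff from H is 5c − 3.5(1−c); from L it is 0.5(1−c).
Setting these equal: 8.5c − 3.5 = −0.5c + 0.5, so c = 4/9.
Therefore Nation B plays L with probability 1 − 4/9 = 5/9.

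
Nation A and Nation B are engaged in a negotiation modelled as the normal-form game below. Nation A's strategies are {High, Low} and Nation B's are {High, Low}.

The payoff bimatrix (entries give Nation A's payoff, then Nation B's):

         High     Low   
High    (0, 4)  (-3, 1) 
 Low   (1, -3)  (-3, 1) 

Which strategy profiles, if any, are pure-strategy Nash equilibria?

(High, High): Nation A prefers Low (1 > 0) — not an equilibrium.
(High, Low): Nation B prefers High (4 > 1) — not an equilibrium.
(Low, High): Nation B prefers Low (1 > -3) — not an equilibrium.
(Low, Low): Nation A gets -3 ≥ -3 from High, and Nation B gets 1 ≥ -3 from High — Nash equilibrium.

(Low, Low)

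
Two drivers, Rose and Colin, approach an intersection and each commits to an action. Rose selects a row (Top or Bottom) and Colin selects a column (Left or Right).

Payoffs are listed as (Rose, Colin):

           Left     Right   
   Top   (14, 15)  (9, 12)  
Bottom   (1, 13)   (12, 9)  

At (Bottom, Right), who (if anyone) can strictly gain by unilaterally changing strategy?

Colin

Rose at (Bottom, Right) earns 12; deviating to Top yields 9 — not better.
Colin earns 9; deviating to Left yields 13 — a strict improvement.
Only Colin has a strictly profitable deviation.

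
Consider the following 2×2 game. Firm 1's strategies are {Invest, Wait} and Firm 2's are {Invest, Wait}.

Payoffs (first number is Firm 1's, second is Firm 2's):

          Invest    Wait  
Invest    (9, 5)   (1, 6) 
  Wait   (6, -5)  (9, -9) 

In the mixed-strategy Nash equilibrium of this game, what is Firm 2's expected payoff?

First find x, the probability Firm 1 plays Invest, from Firm 2's indifference between Invest and Wait: 5x − 5(1−x) = 6x − 9(1−x), giving x = 4/5.
Since Firm 2 is indifferent in equilibrium, Firm 2's expected payoff equals the payoff from either column against (4/5, 1/5). Using Invest: 5(4/5) − 5(1/5) = 3.

3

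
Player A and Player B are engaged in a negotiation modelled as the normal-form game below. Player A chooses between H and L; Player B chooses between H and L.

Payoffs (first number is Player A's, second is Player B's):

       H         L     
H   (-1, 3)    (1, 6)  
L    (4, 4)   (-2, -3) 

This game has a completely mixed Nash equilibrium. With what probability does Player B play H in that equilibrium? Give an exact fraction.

3/8

Let y be the probability that Player B plays H. In a completely mixed equilibrium, Player A must be indifferent between H and L.
Player A's expected payoff from H is −y + (1−y); from L it is 4y − 2(1−y).
Setting these equal: −2y + 1 = 6y − 2, so y = 3/8.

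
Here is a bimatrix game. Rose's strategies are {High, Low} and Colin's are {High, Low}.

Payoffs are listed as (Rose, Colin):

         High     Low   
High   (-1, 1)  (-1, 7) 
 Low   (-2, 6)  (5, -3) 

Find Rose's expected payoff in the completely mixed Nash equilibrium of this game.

-1

First find q, the probability Colin plays High, from Rose's indifference between High and Low: −q − (1−q) = −2q + 5(1−q), giving q = 6/7.
Since Rose is indifferent in equilibrium, Rose's expected payoff equals the payoff from either row against (6/7, 1/7). Using High: −(6/7) − (1/7) = -1.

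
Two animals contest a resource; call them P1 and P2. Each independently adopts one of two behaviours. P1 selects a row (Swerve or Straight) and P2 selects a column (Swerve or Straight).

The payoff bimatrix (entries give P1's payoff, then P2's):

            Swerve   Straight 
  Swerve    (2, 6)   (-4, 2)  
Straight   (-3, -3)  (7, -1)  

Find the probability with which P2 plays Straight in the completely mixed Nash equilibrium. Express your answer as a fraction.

5/16

Let y be the probability that P2 plays Swerve. In a completely mixed equilibrium, P1 must be indifferent between Swerve and Straight.
P1's expected payoff from Swerve is 2y − 4(1−y); from Straight it is −3y + 7(1−y).
Setting these equal: 6y − 4 = −10y + 7, so y = 11/16.
Therefore P2 plays Straight with probability 1 − 11/16 = 5/16.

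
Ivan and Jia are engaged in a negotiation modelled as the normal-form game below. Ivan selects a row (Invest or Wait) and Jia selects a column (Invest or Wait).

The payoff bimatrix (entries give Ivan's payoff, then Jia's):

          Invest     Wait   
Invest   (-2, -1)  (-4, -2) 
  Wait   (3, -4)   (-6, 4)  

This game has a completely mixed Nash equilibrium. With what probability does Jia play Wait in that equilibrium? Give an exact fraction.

5/7

Let y be the probability that Jia plays Invest. In a completely mixed equilibrium, Ivan must be indifferent between Invest and Wait.
Ivan's expected payoff from Invest is −2y − 4(1−y); from Wait it is 3y − 6(1−y).
Setting these equal: 2y − 4 = 9y − 6, so y = 2/7.
Therefore Jia plays Wait with probability 1 − 2/7 = 5/7.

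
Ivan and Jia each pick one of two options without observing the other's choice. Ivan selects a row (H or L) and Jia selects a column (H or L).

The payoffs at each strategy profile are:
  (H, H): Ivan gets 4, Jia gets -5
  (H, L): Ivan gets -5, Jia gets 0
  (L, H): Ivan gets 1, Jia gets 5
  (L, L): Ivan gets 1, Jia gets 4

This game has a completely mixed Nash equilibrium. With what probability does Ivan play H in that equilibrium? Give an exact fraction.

Let p be the probability that Ivan plays H. In a completely mixed equilibrium, Jia must be indifferent between H and L.
Jia's expected payoff from H is −5p + 5(1−p); from L it is 4(1−p).
Setting these equal: −10p + 5 = −4p + 4, so p = 1/6.

1/6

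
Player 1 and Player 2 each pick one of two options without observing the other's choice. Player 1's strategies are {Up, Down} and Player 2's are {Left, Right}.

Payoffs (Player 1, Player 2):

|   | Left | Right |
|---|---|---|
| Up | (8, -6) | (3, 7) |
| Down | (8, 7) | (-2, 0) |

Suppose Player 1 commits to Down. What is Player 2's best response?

Against Down, Player 2 earns 7 from Left and 0 from Right.
So Left is the best response.

Left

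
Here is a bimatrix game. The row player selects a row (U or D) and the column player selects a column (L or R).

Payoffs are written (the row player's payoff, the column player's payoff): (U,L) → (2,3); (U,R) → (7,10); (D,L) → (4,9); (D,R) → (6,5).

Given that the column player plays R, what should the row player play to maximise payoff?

Against R, the row player earns 7 from U and 6 from D.
So U is the best response.

U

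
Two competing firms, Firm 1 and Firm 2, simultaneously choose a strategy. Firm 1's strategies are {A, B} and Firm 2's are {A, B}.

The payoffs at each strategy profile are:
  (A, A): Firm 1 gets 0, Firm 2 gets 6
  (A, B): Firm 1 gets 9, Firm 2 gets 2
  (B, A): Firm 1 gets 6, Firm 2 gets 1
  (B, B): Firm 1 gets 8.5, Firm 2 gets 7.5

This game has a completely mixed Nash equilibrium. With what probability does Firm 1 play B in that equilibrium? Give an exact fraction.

Let x be the probability that Firm 1 plays A. In a completely mixed equilibrium, Firm 2 must be indifferent between A and B.
Firm 2's expected payoff from A is 6x + (1−x); from B it is 2x + 7.5(1−x).
Setting these equal: 5x + 1 = −5.5x + 7.5, so x = 13/21.
Therefore Firm 1 plays B with probability 1 − 13/21 = 8/21.

8/21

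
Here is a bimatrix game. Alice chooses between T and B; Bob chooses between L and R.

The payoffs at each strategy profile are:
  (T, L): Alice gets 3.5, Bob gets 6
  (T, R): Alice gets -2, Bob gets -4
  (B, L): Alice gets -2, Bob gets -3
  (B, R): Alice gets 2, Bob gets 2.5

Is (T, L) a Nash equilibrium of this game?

Yes

At (T, L), Alice earns 3.5; switching to B would give -2, so Alice has no profitable deviation.
Bob earns 6; switching to R would give -4, so Bob has no profitable deviation.
Neither player can gain by a unilateral deviation, so this profile is a Nash equilibrium.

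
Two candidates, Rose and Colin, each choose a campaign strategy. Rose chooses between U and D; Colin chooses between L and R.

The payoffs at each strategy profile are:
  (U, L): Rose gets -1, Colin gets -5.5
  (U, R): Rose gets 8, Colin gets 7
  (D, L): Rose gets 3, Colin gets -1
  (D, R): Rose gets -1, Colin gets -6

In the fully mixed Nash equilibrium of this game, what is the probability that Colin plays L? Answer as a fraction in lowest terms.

Let c be the probability that Colin plays L. In a completely mixed equilibrium, Rose must be indifferent between U and D.
Rose's expected payoff from U is −c + 8(1−c); from D it is 3c − (1−c).
Setting these equal: −9c + 8 = 4c − 1, so c = 9/13.

9/13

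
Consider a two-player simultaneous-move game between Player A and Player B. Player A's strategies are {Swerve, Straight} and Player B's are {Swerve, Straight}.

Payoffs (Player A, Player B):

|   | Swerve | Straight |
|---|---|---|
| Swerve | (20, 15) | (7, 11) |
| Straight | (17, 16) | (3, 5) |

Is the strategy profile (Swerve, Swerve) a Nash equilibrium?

At (Swerve, Swerve), Player A earns 20; switching to Straight would give 17, so Player A has no profitable deviation.
Player B earns 15; switching to Straight would give 11, so Player B has no profitable deviation.
Neither player can gain by a unilateral deviation, so this profile is a Nash equilibrium.

Yes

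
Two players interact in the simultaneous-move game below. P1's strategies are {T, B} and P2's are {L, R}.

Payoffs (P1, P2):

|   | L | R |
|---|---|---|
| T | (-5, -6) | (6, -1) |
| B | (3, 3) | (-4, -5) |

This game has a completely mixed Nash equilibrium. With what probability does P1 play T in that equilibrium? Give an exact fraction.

8/13

Let r be the probability that P1 plays T. In a completely mixed equilibrium, P2 must be indifferent between L and R.
P2's expected payoff from L is −6r + 3(1−r); from R it is −r − 5(1−r).
Setting these equal: −9r + 3 = 4r − 5, so r = 8/13.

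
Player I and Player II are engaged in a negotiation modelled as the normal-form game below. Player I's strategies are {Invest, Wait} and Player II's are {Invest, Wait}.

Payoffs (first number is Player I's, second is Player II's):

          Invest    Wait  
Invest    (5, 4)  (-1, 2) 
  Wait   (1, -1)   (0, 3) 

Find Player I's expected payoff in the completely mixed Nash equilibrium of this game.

First find q, the probability Player II plays Invest, from Player I's indifference between Invest and Wait: 5q − (1−q) = q, giving q = 1/5.
Since Player I is indifferent in equilibrium, Player I's expected payoff equals the payoff from either row against (1/5, 4/5). Using Invest: 5(1/5) − (4/5) = 1/5.

1/5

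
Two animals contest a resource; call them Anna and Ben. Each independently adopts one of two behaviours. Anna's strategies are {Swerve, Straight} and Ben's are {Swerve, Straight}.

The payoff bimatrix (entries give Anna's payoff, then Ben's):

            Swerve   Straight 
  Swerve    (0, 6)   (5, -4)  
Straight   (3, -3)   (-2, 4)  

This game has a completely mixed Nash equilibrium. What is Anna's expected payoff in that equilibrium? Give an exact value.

3/2

First find y, the probability Ben plays Swerve, from Anna's indifference between Swerve and Straight: 5(1−y) = 3y − 2(1−y), giving y = 7/10.
Since Anna is indifferent in equilibrium, Anna's expected payoff equals the payoff from either row against (7/10, 3/10). Using Swerve: 5(3/10) = 3/2.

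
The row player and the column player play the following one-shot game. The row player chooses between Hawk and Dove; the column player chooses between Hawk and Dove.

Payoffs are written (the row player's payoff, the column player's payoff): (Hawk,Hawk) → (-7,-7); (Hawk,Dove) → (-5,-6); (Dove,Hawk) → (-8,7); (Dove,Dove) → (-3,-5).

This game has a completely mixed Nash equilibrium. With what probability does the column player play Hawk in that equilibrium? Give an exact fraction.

Let c be the probability that the column player plays Hawk. In a completely mixed equilibrium, the row player must be indifferent between Hawk and Dove.
The row player's expected payoff from Hawk is −7c − 5(1−c); from Dove it is −8c − 3(1−c).
Setting these equal: −2c − 5 = −5c − 3, so c = 2/3.

2/3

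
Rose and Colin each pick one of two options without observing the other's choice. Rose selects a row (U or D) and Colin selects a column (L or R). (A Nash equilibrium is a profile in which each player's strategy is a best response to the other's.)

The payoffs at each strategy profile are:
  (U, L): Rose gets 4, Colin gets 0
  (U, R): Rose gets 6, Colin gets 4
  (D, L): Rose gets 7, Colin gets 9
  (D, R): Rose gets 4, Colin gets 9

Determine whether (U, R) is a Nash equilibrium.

Yes

At (U, R), Rose earns 6; switching to D would give 4, so Rose has no profitable deviation.
Colin earns 4; switching to L would give 0, so Colin has no profitable deviation.
Neither player can gain by a unilateral deviation, so this profile is a Nash equilibrium.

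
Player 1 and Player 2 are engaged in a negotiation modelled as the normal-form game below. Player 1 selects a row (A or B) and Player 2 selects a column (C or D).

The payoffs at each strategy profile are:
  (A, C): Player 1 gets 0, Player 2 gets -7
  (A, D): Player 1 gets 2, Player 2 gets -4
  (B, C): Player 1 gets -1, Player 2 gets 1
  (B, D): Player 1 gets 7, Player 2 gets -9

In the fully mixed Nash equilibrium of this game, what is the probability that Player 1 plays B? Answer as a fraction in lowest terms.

3/13

Let p be the probability that Player 1 plays A. In a completely mixed equilibrium, Player 2 must be indifferent between C and D.
Player 2's expected payoff from C is −7p + (1−p); from D it is −4p − 9(1−p).
Setting these equal: −8p + 1 = 5p − 9, so p = 10/13.
Therefore Player 1 plays B with probability 1 − 10/13 = 3/13.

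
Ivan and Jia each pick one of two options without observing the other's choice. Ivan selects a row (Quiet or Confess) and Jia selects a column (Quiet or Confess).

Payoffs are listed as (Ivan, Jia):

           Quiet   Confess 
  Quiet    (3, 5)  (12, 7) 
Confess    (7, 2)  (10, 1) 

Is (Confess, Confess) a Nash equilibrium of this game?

No

At (Confess, Confess), Ivan earns 10; switching to Quiet would give 12, so Ivan would deviate.
Jia earns 1; switching to Quiet would give 2, so Jia would deviate.
Since at least one player can profitably deviate, this is not a Nash equilibrium.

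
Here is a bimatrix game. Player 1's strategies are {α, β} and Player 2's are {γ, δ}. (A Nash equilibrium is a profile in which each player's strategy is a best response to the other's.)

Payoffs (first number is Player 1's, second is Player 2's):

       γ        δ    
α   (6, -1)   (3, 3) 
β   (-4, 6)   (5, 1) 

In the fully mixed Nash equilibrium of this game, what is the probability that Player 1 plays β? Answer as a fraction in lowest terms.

4/9

Let r be the probability that Player 1 plays α. In a completely mixed equilibrium, Player 2 must be indifferent between γ and δ.
Player 2's expected payoff from γ is −r + 6(1−r); from δ it is 3r + (1−r).
Setting these equal: −7r + 6 = 2r + 1, so r = 5/9.
Therefore Player 1 plays β with probability 1 − 5/9 = 4/9.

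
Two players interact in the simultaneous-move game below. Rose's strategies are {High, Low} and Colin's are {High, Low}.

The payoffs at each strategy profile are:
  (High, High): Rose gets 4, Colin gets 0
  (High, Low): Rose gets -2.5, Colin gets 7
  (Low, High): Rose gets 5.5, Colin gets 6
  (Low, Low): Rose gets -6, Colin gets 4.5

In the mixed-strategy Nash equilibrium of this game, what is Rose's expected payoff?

First find y, the probability Colin plays High, from Rose's indifference between High and Low: 4y − 2.5(1−y) = 5.5y − 6(1−y), giving y = 7/10.
Since Rose is indifferent in equilibrium, Rose's expected payoff equals the payoff from either row against (7/10, 3/10). Using High: 4(7/10) − 2.5(3/10) = 41/20.

41/20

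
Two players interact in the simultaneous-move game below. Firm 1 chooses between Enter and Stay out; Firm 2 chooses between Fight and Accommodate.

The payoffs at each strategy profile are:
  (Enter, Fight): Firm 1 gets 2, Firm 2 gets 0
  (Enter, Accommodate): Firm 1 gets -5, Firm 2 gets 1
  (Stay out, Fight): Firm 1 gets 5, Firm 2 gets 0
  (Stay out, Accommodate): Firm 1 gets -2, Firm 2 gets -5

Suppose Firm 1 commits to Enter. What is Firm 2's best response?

Accommodate

Against Enter, Firm 2 earns 0 from Fight and 1 from Accommodate.
So Accommodate is the best response.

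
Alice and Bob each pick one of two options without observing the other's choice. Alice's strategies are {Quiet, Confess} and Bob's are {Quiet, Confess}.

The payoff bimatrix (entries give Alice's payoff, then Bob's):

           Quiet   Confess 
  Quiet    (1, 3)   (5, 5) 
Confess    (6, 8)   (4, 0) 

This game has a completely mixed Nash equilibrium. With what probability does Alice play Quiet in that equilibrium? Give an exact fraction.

4/5

Let p be the probability that Alice plays Quiet. In a completely mixed equilibrium, Bob must be indifferent between Quiet and Confess.
Bob's expected payoff from Quiet is 3p + 8(1−p); from Confess it is 5p.
Setting these equal: −5p + 8 = 5p, so p = 4/5.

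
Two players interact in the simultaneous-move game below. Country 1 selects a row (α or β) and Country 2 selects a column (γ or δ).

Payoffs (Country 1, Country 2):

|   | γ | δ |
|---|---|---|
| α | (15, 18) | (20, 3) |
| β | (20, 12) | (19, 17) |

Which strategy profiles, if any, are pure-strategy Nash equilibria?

(α, γ): Country 1 prefers β (20 > 15) — not an equilibrium.
(α, δ): Country 2 prefers γ (18 > 3) — not an equilibrium.
(β, γ): Country 2 prefers δ (17 > 12) — not an equilibrium.
(β, δ): Country 1 prefers α (20 > 19) — not an equilibrium.

none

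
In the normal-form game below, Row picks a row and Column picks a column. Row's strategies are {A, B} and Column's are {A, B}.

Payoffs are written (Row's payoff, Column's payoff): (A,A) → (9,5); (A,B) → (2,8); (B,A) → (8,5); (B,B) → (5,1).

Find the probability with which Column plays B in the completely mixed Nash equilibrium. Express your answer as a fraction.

Let q be the probability that Column plays A. In a completely mixed equilibrium, Row must be indifferent between A and B.
Row's expected payoff from A is 9q + 2(1−q); from B it is 8q + 5(1−q).
Setting these equal: 7q + 2 = 3q + 5, so q = 3/4.
Therefore Column plays B with probability 1 − 3/4 = 1/4.

1/4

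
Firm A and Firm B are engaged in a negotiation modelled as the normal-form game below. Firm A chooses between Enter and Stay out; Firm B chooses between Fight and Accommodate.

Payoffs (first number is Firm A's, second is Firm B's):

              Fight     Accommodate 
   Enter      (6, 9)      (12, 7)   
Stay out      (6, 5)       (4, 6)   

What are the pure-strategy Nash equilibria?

(Enter, Fight): Firm A gets 6 ≥ 6 from Stay out, and Firm B gets 9 ≥ 7 from Accommodate — Nash equilibrium.
(Enter, Accommodate): Firm B prefers Fight (9 > 7) — not an equilibrium.
(Stay out, Fight): Firm B prefers Accommodate (6 > 5) — not an equilibrium.
(Stay out, Accommodate): Firm A prefers Enter (12 > 4) — not an equilibrium.

(Enter, Fight)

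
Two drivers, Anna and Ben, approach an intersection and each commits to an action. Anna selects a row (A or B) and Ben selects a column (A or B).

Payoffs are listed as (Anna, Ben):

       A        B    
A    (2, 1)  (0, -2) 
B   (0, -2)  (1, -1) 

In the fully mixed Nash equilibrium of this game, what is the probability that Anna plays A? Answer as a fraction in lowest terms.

Let p be the probability that Anna plays A. In a completely mixed equilibrium, Ben must be indifferent between A and B.
Ben's expected payoff from A is p − 2(1−p); from B it is −2p − (1−p).
Setting these equal: 3p − 2 = −p − 1, so p = 1/4.

1/4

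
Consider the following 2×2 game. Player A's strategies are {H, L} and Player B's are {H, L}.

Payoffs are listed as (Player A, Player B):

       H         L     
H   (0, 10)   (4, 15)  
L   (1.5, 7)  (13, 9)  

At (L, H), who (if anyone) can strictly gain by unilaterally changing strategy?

Player B

Player A at (L, H) earns 1.5; deviating to H yields 0 — not better.
Player B earns 7; deviating to L yields 9 — a strict improvement.
Only Player B has a strictly profitable deviation.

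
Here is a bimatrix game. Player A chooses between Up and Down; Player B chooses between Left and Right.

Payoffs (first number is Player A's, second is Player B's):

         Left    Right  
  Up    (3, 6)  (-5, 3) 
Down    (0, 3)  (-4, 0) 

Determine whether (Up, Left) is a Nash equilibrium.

Yes

At (Up, Left), Player A earns 3; switching to Down would give 0, so Player A has no profitable deviation.
Player B earns 6; switching to Right would give 3, so Player B has no profitable deviation.
Neither player can gain by a unilateral deviation, so this profile is a Nash equilibrium.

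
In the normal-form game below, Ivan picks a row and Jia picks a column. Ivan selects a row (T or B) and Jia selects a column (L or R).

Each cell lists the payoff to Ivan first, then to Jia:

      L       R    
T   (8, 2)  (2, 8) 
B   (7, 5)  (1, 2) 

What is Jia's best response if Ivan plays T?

Against T, Jia earns 2 from L and 8 from R.
So R is the best response.

R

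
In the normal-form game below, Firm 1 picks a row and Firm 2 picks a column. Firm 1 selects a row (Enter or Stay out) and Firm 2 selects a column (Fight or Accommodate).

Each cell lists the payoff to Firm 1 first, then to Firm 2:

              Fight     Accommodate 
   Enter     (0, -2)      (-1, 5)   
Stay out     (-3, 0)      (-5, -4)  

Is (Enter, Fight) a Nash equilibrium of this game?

At (Enter, Fight), Firm 1 earns 0; switching to Stay out would give -3, so Firm 1 has no profitable deviation.
Firm 2 earns -2; switching to Accommodate would give 5, so Firm 2 would deviate.
Since at least one player can profitably deviate, this is not a Nash equilibrium.

No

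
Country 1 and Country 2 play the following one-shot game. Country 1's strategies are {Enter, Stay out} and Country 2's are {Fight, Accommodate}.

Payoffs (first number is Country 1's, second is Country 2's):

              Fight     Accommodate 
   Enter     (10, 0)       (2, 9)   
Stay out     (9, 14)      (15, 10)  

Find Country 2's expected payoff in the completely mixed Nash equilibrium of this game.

126/13

First find x, the probability Country 1 plays Enter, from Country 2's indifference between Fight and Accommodate: 14(1−x) = 9x + 10(1−x), giving x = 4/13.
Since Country 2 is indifferent in equilibrium, Country 2's expected payoff equals the payoff from either column against (4/13, 9/13). Using Fight: 14(9/13) = 126/13.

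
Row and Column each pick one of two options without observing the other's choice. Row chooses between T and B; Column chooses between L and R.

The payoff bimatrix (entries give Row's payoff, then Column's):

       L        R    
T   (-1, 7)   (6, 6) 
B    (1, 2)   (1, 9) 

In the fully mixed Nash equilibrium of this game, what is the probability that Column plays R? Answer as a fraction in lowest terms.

2/7

Let q be the probability that Column plays L. In a completely mixed equilibrium, Row must be indifferent between T and B.
Row's expected payoff from T is −q + 6(1−q); from B it is q + (1−q).
Setting these equal: −7q + 6 = 1, so q = 5/7.
Therefore Column plays R with probability 1 − 5/7 = 2/7.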